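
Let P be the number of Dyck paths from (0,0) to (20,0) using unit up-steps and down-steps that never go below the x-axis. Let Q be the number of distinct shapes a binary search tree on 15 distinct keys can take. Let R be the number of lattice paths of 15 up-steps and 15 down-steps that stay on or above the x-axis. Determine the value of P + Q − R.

A Dyck path with 10 up-steps and 10 down-steps has semilength 10, so there are C_10 of them. So P = C_10 = 16796.
Rooted binary trees with 15 nodes (each child slot possibly empty) number C_15. So Q = C_15 = 9694845.
Paths of 15 up- and 15 down-steps that never dip below the axis are Dyck paths; their count is C_15. So R = C_15 = 9694845.
P + Q − R = 16796 + 9694845 − 9694845 = 16796.

16796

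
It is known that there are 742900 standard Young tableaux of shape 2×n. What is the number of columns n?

13

Standard Young tableaux of shape 2×n are counted by C_n. Since C_13 = 742900, the index is 13.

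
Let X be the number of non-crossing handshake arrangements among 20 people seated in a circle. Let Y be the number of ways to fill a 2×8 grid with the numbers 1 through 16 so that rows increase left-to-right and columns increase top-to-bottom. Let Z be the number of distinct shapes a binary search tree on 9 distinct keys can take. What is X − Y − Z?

With 20 = 2·10 people, non-crossing handshake pairings are non-crossing perfect matchings on a circle, counted by C_10. So X = C_10 = 16796.
Standard Young tableaux of shape 2×n are counted by C_n; here n = 8. So Y = C_8 = 1430.
Binary trees (left/right distinguished) on n nodes are counted by C_n; here n = 9. So Z = C_9 = 4862.
X − Y − Z = 16796 − 1430 − 4862 = 10504.

10504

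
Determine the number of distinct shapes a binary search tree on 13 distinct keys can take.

Binary trees (left/right distinguished) on n nodes are counted by C_n; here n = 13.
C_13 = C_12 · 2(2·12+1)/(12+2) = 208012 · 50/14 = 742900.

742900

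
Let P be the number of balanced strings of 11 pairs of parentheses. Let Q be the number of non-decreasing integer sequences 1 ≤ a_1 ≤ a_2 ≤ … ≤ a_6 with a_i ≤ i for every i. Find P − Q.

58654

Balanced strings of n pairs of brackets are counted by C_n; here n = 11. So P = C_11 = 58786.
Such sub-staircase sequences of length n are counted by C_n; here n = 6. So Q = C_6 = 132.
P − Q = 58786 − 132 = 58654.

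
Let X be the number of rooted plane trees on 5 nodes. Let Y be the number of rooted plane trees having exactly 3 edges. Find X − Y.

A rooted plane tree on 5 nodes has 4 edges, and such trees are counted by C_4. So X = C_4 = 14.
Rooted ordered trees with n edges are counted by C_n; here n = 3. So Y = C_3 = 5.
X − Y = 14 − 5 = 9.

9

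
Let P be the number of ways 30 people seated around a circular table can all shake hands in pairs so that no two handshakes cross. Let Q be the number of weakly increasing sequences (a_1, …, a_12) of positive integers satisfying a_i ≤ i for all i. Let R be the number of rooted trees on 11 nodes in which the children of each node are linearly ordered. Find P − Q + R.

9503629

With 30 = 2·15 people, non-crossing handshake pairings are non-crossing perfect matchings on a circle, counted by C_15. So P = C_15 = 9694845.
Such sub-staircase sequences of length n are counted by C_n; here n = 12. So Q = C_12 = 208012.
Rooted ordered (plane) trees on m nodes have m−1 edges and are counted by C_{m−1}; m = 11 gives C_10. So R = C_10 = 16796.
P − Q + R = 9694845 − 208012 + 16796 = 9503629.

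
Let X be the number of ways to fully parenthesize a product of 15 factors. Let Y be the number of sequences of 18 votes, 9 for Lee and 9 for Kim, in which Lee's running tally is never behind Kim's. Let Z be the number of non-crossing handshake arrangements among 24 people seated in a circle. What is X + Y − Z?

Parenthesizations of m factors correspond to full binary trees with m leaves, counted by C_{m−1}; m = 15 gives C_14. So X = C_14 = 2674440.
Ballot sequences with n votes each where one side never trails are Dyck words, counted by C_n; here n = 9. So Y = C_9 = 4862.
With 24 = 2·12 people, non-crossing handshake pairings are non-crossing perfect matchings on a circle, counted by C_12. So Z = C_12 = 208012.
X + Y − Z = 2674440 + 4862 − 208012 = 2471290.

2471290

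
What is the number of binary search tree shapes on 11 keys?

Rooted binary trees with 11 nodes (each child slot possibly empty) number C_11.
C_11 = C_10 · 2(2·10+1)/(10+2) = 16796 · 42/12 = 58786.

58786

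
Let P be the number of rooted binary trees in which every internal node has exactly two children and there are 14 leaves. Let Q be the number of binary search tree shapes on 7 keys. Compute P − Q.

Full binary trees with 14 leaves have 14−1 = 13 internal nodes, so there are C_13 of them. So P = C_13 = 742900.
Binary trees (left/right distinguished) on n nodes are counted by C_n; here n = 7. So Q = C_7 = 429.
P − Q = 742900 − 429 = 742471.

742471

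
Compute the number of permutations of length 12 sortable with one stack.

Stack-sortable permutations are exactly the 231-avoiding ones, counted by C_n; here n = 12.
C_12 = C(24,12)/13 = 2704156/13 = 208012.

208012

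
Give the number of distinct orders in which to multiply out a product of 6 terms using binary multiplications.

42

Ways to associate a product of 6 factors correspond to binary trees on 6 leaves, so the count is C_5.
C_5 = C(10,5)/6 = 252/6 = 42.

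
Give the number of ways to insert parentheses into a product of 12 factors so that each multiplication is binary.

Ways to associate a product of 12 factors correspond to binary trees on 12 leaves, so the count is C_11.
C_11 = C(22,11)/12 = 705432/12 = 58786.

58786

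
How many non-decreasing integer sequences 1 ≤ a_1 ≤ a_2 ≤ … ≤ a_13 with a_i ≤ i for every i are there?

742900

Such sub-staircase sequences of length n are counted by C_n; here n = 13.
C_13 = C(26,13)/14 = 10400600/14 = 742900.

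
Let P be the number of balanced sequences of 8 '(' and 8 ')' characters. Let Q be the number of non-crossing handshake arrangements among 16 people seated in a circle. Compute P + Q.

A balanced arrangement of 8 bracket pairs is a Dyck word of semilength 8, so the count is C_8. So P = C_8 = 1430.
With 16 = 2·8 people, non-crossing handshake pairings are non-crossing perfect matchings on a circle, counted by C_8. So Q = C_8 = 1430.
P + Q = 1430 + 1430 = 2860.

2860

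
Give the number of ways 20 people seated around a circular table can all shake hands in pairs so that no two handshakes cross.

Non-crossing handshake pairings of 2n people are counted by C_n; 20 people gives n = 10.
C_10 = C(20,10)/11 = 184756/11 = 16796.

16796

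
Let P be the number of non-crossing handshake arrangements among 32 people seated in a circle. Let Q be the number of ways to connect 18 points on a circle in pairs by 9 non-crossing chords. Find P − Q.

35352808

With 32 = 2·16 people, non-crossing handshake pairings are non-crossing perfect matchings on a circle, counted by C_16. So P = C_16 = 35357670.
Pairing 18 circle points by 9 non-crossing chords gives C_9 matchings. So Q = C_9 = 4862.
P − Q = 35357670 − 4862 = 35352808.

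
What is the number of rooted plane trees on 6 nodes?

42

Rooted ordered (plane) trees on m nodes have m−1 edges and are counted by C_{m−1}; m = 6 gives C_5.
C_5 = 42.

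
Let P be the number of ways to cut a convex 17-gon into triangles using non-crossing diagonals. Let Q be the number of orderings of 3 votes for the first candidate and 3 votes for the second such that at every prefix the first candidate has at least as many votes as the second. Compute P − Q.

9694840

A convex 17-gon is triangulated into 15 triangles, and the number of such triangulations is the Catalan number C_{17−2} = C_15. So P = C_15 = 9694845.
Reading a vote for the leader as '(' and for the other as ')' turns such a sequence into a balanced string of 3 pairs, so the count is C_3. So Q = C_3 = 5.
P − Q = 9694845 − 5 = 9694840.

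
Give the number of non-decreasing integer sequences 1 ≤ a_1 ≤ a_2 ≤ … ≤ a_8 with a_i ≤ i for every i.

1430

Weakly increasing sequences with a_i ≤ i biject with Dyck paths of semilength 8, so there are C_8.
C_8 = C_7 · 2(2·7+1)/(7+2) = 429 · 30/9 = 1430.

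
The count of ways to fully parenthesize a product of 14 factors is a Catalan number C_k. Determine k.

13

Bracketing 14 factors into binary products is counted by C_{14−1} = C_13.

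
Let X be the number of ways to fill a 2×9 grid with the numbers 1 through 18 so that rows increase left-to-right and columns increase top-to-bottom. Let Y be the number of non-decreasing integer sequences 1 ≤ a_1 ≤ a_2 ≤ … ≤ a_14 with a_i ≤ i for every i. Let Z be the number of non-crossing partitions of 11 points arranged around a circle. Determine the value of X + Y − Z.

Standard Young tableaux of shape 2×n are counted by C_n; here n = 9. So X = C_9 = 4862.
Such sub-staircase sequences of length n are counted by C_n; here n = 14. So Y = C_14 = 2674440.
Non-crossing partitions of an n-element set are counted by C_n; here n = 11. So Z = C_11 = 58786.
X + Y − Z = 4862 + 2674440 − 58786 = 2620516.

2620516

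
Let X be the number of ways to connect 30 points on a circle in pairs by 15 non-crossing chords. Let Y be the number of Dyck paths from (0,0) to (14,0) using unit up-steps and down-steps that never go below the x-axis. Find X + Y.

Pairing 30 circle points by 15 non-crossing chords gives C_15 matchings. So X = C_15 = 9694845.
Paths of 7 up- and 7 down-steps that never dip below the axis are Dyck paths; their count is C_7. So Y = C_7 = 429.
X + Y = 9694845 + 429 = 9695274.

9695274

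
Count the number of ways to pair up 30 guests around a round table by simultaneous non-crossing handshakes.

With 30 = 2·15 people, non-crossing handshake pairings are non-crossing perfect matchings on a circle, counted by C_15.
C_15 = C(30,15)/16 = 155117520/16 = 9694845.

9694845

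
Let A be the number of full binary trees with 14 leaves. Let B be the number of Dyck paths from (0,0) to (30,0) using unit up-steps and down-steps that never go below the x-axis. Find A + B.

10437745

Full binary trees with 14 leaves have 14−1 = 13 internal nodes, so there are C_13 of them. So A = C_13 = 742900.
Dyck paths of semilength n (length 2n) are counted by C_n; here n = 15. So B = C_15 = 9694845.
A + B = 742900 + 9694845 = 10437745.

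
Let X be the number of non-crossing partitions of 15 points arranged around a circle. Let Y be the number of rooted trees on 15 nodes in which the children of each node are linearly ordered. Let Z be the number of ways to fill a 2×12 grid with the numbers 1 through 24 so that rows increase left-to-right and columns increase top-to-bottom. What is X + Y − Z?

The non-crossing partitions of [15] form a lattice of size C_15. So X = C_15 = 9694845.
Rooted ordered (plane) trees on m nodes have m−1 edges and are counted by C_{m−1}; m = 15 gives C_14. So Y = C_14 = 2674440.
Standard Young tableaux of shape 2×n are counted by C_n; here n = 12. So Z = C_12 = 208012.
X + Y − Z = 9694845 + 2674440 − 208012 = 12161273.

12161273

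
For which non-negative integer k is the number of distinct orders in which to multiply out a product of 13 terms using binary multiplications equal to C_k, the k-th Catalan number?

Parenthesizations of m factors correspond to full binary trees with m leaves, counted by C_{m−1}; m = 13 gives C_12.

12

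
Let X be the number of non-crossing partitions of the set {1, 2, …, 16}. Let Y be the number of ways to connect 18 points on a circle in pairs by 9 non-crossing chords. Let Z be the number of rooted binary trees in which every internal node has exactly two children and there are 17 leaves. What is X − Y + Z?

70710478

Non-crossing partitions of an n-element set are counted by C_n; here n = 16. So X = C_16 = 35357670.
Pairing 18 circle points by 9 non-crossing chords gives C_9 matchings. So Y = C_9 = 4862.
Full binary trees with 17 leaves have 17−1 = 16 internal nodes, so there are C_16 of them. So Z = C_16 = 35357670.
X − Y + Z = 35357670 − 4862 + 35357670 = 70710478.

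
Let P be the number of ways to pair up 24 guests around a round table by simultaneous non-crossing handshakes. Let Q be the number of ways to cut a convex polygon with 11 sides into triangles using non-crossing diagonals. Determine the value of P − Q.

With 24 = 2·12 people, non-crossing handshake pairings are non-crossing perfect matchings on a circle, counted by C_12. So P = C_12 = 208012.
Triangulations of a convex m-gon are counted by C_{m−2}; with m = 11 this is C_9. So Q = C_9 = 4862.
P − Q = 208012 − 4862 = 203150.

203150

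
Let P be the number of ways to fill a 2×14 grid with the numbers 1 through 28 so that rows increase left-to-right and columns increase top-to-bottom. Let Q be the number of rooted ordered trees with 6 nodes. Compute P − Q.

By the hook-length formula (or a Dyck-path bijection), SYT of shape 2×14 number C_14. So P = C_14 = 2674440.
A rooted plane tree on 6 nodes has 5 edges, and such trees are counted by C_5. So Q = C_5 = 42.
P − Q = 2674440 − 42 = 2674398.

2674398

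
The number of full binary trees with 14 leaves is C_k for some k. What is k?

13

Full binary trees with 14 leaves have 14−1 = 13 internal nodes, so there are C_13 of them.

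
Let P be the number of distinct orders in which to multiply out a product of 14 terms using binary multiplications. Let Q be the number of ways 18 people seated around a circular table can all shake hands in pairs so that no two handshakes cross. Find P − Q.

738038

Bracketing 14 factors into binary products is counted by C_{14−1} = C_13. So P = C_13 = 742900.
With 18 = 2·9 people, non-crossing handshake pairings are non-crossing perfect matchings on a circle, counted by C_9. So Q = C_9 = 4862.
P − Q = 742900 − 4862 = 738038.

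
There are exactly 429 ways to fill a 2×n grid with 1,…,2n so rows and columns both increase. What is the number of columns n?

7

Standard Young tableaux of shape 2×n are counted by C_n. The Catalan number equal to 429 is C_7.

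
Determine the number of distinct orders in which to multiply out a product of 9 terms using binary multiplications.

1430

Ways to associate a product of 9 factors correspond to binary trees on 9 leaves, so the count is C_8.
C_8 = C_7 · 2(2·7+1)/(7+2) = 429 · 30/9 = 1430.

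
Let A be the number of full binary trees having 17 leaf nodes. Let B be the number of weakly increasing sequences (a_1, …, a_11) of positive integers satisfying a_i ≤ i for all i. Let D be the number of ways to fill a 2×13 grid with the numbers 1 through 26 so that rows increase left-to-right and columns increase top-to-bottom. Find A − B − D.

34555984

Full binary trees with 17 leaves have 17−1 = 16 internal nodes, so there are C_16 of them. So A = C_16 = 35357670.
Such sub-staircase sequences of length n are counted by C_n; here n = 11. So B = C_11 = 58786.
By the hook-length formula (or a Dyck-path bijection), SYT of shape 2×13 number C_13. So D = C_13 = 742900.
A − B − D = 35357670 − 58786 − 742900 = 34555984.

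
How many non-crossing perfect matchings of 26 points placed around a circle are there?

Non-crossing perfect matchings of 2n points on a circle are counted by C_n; with 26 points, n = 13.
C_13 = C_12 · 2(2·12+1)/(12+2) = 208012 · 50/14 = 742900.

742900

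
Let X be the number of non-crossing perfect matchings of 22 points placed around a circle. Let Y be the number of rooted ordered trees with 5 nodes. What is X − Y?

58772

Non-crossing perfect matchings of 2n points on a circle are counted by C_n; with 22 points, n = 11. So X = C_11 = 58786.
Rooted ordered (plane) trees on m nodes have m−1 edges and are counted by C_{m−1}; m = 5 gives C_4. So Y = C_4 = 14.
X − Y = 58786 − 14 = 58772.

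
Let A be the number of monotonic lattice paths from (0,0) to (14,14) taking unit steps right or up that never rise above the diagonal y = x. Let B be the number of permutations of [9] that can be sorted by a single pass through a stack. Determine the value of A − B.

Monotone paths in an n×n grid that stay weakly below the diagonal are counted by C_n; here n = 14. So A = C_14 = 2674440.
By Knuth's characterisation, the stack-sortable permutations of length 9 are the 231-avoiders, numbering C_9. So B = C_9 = 4862.
A − B = 2674440 − 4862 = 2669578.

2669578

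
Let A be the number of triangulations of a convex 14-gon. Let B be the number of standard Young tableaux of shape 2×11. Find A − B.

149226

The number of triangulations of a 14-gon is the Catalan number C_12 (index = sides − 2). So A = C_12 = 208012.
By the hook-length formula (or a Dyck-path bijection), SYT of shape 2×11 number C_11. So B = C_11 = 58786.
A − B = 208012 − 58786 = 149226.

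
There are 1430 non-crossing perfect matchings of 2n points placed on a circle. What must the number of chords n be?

Non-crossing pairings of 2n points on a circle are counted by C_n. Since C_8 = 1430, the index is 8.

8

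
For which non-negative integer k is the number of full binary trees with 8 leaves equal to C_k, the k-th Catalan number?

7

A full binary tree with L leaves has L−1 internal nodes and is counted by C_{L−1}; L = 8 gives C_7.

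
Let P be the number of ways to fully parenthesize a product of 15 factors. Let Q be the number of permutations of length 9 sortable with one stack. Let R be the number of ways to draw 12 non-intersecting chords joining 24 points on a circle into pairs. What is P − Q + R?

Bracketing 15 factors into binary products is counted by C_{15−1} = C_14. So P = C_14 = 2674440.
By Knuth's characterisation, the stack-sortable permutations of length 9 are the 231-avoiders, numbering C_9. So Q = C_9 = 4862.
Pairing 24 circle points by 12 non-crossing chords gives C_12 matchings. So R = C_12 = 208012.
P − Q + R = 2674440 − 4862 + 208012 = 2877590.

2877590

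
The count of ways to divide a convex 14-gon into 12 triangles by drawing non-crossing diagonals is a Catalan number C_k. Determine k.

12

The number of triangulations of a 14-gon is the Catalan number C_12 (index = sides − 2).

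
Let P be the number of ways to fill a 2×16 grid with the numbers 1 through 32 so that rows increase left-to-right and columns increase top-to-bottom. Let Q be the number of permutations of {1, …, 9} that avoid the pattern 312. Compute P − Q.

Standard Young tableaux of shape 2×n are counted by C_n; here n = 16. So P = C_16 = 35357670.
Permutations of [n] avoiding any single length-3 pattern are counted by C_n; here n = 9. So Q = C_9 = 4862.
P − Q = 35357670 − 4862 = 35352808.

35352808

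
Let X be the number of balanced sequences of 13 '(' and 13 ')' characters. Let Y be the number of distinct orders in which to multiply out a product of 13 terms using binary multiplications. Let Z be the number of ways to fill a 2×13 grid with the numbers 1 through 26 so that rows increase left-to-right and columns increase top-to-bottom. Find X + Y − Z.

A balanced arrangement of 13 bracket pairs is a Dyck word of semilength 13, so the count is C_13. So X = C_13 = 742900.
Parenthesizations of m factors correspond to full binary trees with m leaves, counted by C_{m−1}; m = 13 gives C_12. So Y = C_12 = 208012.
By the hook-length formula (or a Dyck-path bijection), SYT of shape 2×13 number C_13. So Z = C_13 = 742900.
X + Y − Z = 742900 + 208012 − 742900 = 208012.

208012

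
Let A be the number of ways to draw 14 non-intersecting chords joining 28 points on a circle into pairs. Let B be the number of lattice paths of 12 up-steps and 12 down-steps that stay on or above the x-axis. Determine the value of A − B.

Pairing 28 circle points by 14 non-crossing chords gives C_14 matchings. So A = C_14 = 2674440.
Paths of 12 up- and 12 down-steps that never dip below the axis are Dyck paths; their count is C_12. So B = C_12 = 208012.
A − B = 2674440 − 208012 = 2466428.

2466428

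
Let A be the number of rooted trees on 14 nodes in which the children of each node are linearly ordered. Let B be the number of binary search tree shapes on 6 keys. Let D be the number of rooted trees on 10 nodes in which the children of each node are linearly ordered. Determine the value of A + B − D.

Rooted ordered (plane) trees on m nodes have m−1 edges and are counted by C_{m−1}; m = 14 gives C_13. So A = C_13 = 742900.
There are C_n binary search tree shapes on n keys; with n = 6 that is C_6. So B = C_6 = 132.
A rooted plane tree on 10 nodes has 9 edges, and such trees are counted by C_9. So D = C_9 = 4862.
A + B − D = 742900 + 132 − 4862 = 738170.

738170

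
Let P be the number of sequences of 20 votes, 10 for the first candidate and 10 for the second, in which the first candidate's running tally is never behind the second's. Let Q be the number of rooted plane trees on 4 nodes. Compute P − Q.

16791

Ballot sequences with n votes each where one side never trails are Dyck words, counted by C_n; here n = 10. So P = C_10 = 16796.
A rooted plane tree on 4 nodes has 3 edges, and such trees are counted by C_3. So Q = C_3 = 5.
P − Q = 16796 − 5 = 16791.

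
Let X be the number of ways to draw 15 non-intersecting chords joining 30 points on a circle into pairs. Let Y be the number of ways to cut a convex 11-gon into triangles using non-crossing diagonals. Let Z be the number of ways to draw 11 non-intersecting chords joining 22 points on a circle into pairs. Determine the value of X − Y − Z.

Pairing 30 circle points by 15 non-crossing chords gives C_15 matchings. So X = C_15 = 9694845.
Triangulations of a convex m-gon are counted by C_{m−2}; with m = 11 this is C_9. So Y = C_9 = 4862.
Non-crossing perfect matchings of 2n points on a circle are counted by C_n; with 22 points, n = 11. So Z = C_11 = 58786.
X − Y − Z = 9694845 − 4862 − 58786 = 9631197.

9631197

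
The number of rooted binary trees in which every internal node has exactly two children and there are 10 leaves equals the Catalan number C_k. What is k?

9

Full binary trees with 10 leaves have 10−1 = 9 internal nodes, so there are C_9 of them.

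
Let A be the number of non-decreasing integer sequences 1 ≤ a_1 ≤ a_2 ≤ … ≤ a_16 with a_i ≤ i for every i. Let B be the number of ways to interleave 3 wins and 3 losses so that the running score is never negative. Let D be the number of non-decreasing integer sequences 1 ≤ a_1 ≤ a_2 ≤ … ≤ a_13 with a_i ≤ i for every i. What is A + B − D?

34614775

Weakly increasing sequences with a_i ≤ i biject with Dyck paths of semilength 16, so there are C_16. So A = C_16 = 35357670.
Ballot sequences with n votes each where one side never trails are Dyck words, counted by C_n; here n = 3. So B = C_3 = 5.
Such sub-staircase sequences of length n are counted by C_n; here n = 13. So D = C_13 = 742900.
A + B − D = 35357670 + 5 − 742900 = 34614775.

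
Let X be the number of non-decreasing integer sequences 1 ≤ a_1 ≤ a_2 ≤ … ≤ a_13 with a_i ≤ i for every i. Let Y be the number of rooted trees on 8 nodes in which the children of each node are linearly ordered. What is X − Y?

Weakly increasing sequences with a_i ≤ i biject with Dyck paths of semilength 13, so there are C_13. So X = C_13 = 742900.
Rooted ordered (plane) trees on m nodes have m−1 edges and are counted by C_{m−1}; m = 8 gives C_7. So Y = C_7 = 429.
X − Y = 742900 − 429 = 742471.

742471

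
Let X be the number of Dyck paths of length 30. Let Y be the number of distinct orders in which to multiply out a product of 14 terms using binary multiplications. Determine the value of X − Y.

8951945

Paths of 15 up- and 15 down-steps that never dip below the axis are Dyck paths; their count is C_15. So X = C_15 = 9694845.
Bracketing 14 factors into binary products is counted by C_{14−1} = C_13. So Y = C_13 = 742900.
X − Y = 9694845 − 742900 = 8951945.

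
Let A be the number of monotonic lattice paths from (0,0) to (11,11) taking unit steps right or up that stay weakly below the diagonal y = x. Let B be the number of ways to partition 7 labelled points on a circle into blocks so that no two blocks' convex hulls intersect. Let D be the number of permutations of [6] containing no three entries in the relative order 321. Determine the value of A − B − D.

Sub-diagonal monotone paths from (0,0) to (11,11) biject with Dyck paths of semilength 11, giving C_11. So A = C_11 = 58786.
The non-crossing partitions of [7] form a lattice of size C_7. So B = C_7 = 429.
Permutations of [n] avoiding any single length-3 pattern are counted by C_n; here n = 6. So D = C_6 = 132.
A − B − D = 58786 − 429 − 132 = 58225.

58225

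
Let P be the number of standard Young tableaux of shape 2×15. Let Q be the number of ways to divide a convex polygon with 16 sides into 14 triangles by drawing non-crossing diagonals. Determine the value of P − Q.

7020405

By the hook-length formula (or a Dyck-path bijection), SYT of shape 2×15 number C_15. So P = C_15 = 9694845.
Triangulations of a convex m-gon are counted by C_{m−2}; with m = 16 this is C_14. So Q = C_14 = 2674440.
P − Q = 9694845 − 2674440 = 7020405.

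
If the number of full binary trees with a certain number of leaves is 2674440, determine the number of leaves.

15

Full binary trees with L leaves are counted by C_{L−1}. The Catalan number equal to 2674440 is C_14.
So the index is 14, and the number of leaves is 14 + 1 = 15.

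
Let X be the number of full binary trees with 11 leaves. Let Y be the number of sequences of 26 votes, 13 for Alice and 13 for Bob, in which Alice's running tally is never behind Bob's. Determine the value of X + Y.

759696

Full binary trees with 11 leaves have 11−1 = 10 internal nodes, so there are C_10 of them. So X = C_10 = 16796.
Ballot sequences with n votes each where one side never trails are Dyck words, counted by C_n; here n = 13. So Y = C_13 = 742900.
X + Y = 16796 + 742900 = 759696.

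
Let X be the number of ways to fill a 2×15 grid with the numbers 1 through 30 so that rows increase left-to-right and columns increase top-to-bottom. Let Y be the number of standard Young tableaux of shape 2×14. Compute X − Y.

7020405

Standard Young tableaux of shape 2×n are counted by C_n; here n = 15. So X = C_15 = 9694845.
Standard Young tableaux of shape 2×n are counted by C_n; here n = 14. So Y = C_14 = 2674440.
X − Y = 9694845 − 2674440 = 7020405.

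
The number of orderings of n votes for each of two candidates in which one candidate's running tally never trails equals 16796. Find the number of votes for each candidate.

10

Such ballot sequences with n votes each are counted by C_n, and C_10 = 16796.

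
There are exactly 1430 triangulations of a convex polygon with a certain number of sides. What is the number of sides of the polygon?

Triangulations of a convex m-gon are counted by C_{m−2}. The Catalan number equal to 1430 is C_8.
So m − 2 = 8, giving m = 10 sides.

10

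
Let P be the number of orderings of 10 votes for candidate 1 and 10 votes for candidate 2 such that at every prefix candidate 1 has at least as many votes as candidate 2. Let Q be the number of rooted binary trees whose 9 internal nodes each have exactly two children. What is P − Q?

Reading a vote for the leader as '(' and for the other as ')' turns such a sequence into a balanced string of 10 pairs, so the count is C_10. So P = C_10 = 16796.
Full binary trees with n internal nodes are counted by C_n; here n = 9. So Q = C_9 = 4862.
P − Q = 16796 − 4862 = 11934.

11934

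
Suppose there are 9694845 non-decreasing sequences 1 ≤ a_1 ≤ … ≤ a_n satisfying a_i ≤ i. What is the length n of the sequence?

Such sub-staircase sequences of length n are counted by C_n; 9694845 = C_15.

15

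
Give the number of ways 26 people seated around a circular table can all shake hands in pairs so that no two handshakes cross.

742900

Non-crossing handshake pairings of 2n people are counted by C_n; 26 people gives n = 13.
C_13 = C_12 · 2(2·12+1)/(12+2) = 208012 · 50/14 = 742900.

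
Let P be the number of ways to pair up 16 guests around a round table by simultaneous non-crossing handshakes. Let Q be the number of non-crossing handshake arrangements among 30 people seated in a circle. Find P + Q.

9696275

Non-crossing handshake pairings of 2n people are counted by C_n; 16 people gives n = 8. So P = C_8 = 1430.
With 30 = 2·15 people, non-crossing handshake pairings are non-crossing perfect matchings on a circle, counted by C_15. So Q = C_15 = 9694845.
P + Q = 1430 + 9694845 = 9696275.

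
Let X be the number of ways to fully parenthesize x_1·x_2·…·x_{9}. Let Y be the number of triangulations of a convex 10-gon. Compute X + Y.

2860

Ways to associate a product of 9 factors correspond to binary trees on 9 leaves, so the count is C_8. So X = C_8 = 1430.
The number of triangulations of a 10-gon is the Catalan number C_8 (index = sides − 2). So Y = C_8 = 1430.
X + Y = 1430 + 1430 = 2860.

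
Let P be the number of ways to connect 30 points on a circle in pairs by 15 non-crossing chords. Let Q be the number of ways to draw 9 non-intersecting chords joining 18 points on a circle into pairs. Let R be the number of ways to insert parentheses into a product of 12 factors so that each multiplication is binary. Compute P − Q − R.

9631197

Non-crossing perfect matchings of 2n points on a circle are counted by C_n; with 30 points, n = 15. So P = C_15 = 9694845.
Non-crossing perfect matchings of 2n points on a circle are counted by C_n; with 18 points, n = 9. So Q = C_9 = 4862.
Ways to associate a product of 12 factors correspond to binary trees on 12 leaves, so the count is C_11. So R = C_11 = 58786.
P − Q − R = 9694845 − 4862 − 58786 = 9631197.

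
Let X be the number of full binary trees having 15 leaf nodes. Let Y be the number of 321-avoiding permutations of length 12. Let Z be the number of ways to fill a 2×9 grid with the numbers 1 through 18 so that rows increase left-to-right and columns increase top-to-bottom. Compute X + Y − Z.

2877590

Full binary trees with 15 leaves have 15−1 = 14 internal nodes, so there are C_14 of them. So X = C_14 = 2674440.
For any fixed pattern of length 3, the pattern-avoiding permutations of [12] number C_12. So Y = C_12 = 208012.
By the hook-length formula (or a Dyck-path bijection), SYT of shape 2×9 number C_9. So Z = C_9 = 4862.
X + Y − Z = 2674440 + 208012 − 4862 = 2877590.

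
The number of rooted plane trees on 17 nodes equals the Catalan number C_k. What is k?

16

A rooted plane tree on 17 nodes has 16 edges, and such trees are counted by C_16.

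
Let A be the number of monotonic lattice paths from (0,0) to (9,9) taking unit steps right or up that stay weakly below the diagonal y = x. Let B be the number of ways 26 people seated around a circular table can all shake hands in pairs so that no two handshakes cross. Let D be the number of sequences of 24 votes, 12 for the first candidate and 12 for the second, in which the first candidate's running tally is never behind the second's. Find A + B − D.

Sub-diagonal monotone paths from (0,0) to (9,9) biject with Dyck paths of semilength 9, giving C_9. So A = C_9 = 4862.
Non-crossing handshake pairings of 2n people are counted by C_n; 26 people gives n = 13. So B = C_13 = 742900.
Reading a vote for the leader as '(' and for the other as ')' turns such a sequence into a balanced string of 12 pairs, so the count is C_12. So D = C_12 = 208012.
A + B − D = 4862 + 742900 − 208012 = 539750.

539750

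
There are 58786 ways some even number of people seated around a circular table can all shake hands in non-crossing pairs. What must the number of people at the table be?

22

Non-crossing handshake pairings of 2n people are counted by C_n. The Catalan number equal to 58786 is C_11.
So n = 11, and there are 2n = 22 people.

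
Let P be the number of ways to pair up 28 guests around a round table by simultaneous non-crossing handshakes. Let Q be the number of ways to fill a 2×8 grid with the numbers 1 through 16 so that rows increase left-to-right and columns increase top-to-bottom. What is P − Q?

Non-crossing handshake pairings of 2n people are counted by C_n; 28 people gives n = 14. So P = C_14 = 2674440.
Standard Young tableaux of shape 2×n are counted by C_n; here n = 8. So Q = C_8 = 1430.
P − Q = 2674440 − 1430 = 2673010.

2673010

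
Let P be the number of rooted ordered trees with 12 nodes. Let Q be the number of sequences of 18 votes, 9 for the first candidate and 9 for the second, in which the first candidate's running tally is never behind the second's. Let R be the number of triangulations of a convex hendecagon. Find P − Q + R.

58786

A rooted plane tree on 12 nodes has 11 edges, and such trees are counted by C_11. So P = C_11 = 58786.
Reading a vote for the leader as '(' and for the other as ')' turns such a sequence into a balanced string of 9 pairs, so the count is C_9. So Q = C_9 = 4862.
A convex 11-gon is triangulated into 9 triangles, and the number of such triangulations is the Catalan number C_{11−2} = C_9. So R = C_9 = 4862.
P − Q + R = 58786 − 4862 + 4862 = 58786.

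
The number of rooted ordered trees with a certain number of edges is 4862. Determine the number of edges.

9

Rooted ordered trees with n edges are counted by C_n. The Catalan number equal to 4862 is C_9.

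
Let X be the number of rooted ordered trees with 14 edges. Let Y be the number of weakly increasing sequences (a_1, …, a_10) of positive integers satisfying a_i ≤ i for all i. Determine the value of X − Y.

2657644

A rooted plane tree with 14 edges has 15 nodes, and the count is C_14. So X = C_14 = 2674440.
Weakly increasing sequences with a_i ≤ i biject with Dyck paths of semilength 10, so there are C_10. So Y = C_10 = 16796.
X − Y = 2674440 − 16796 = 2657644.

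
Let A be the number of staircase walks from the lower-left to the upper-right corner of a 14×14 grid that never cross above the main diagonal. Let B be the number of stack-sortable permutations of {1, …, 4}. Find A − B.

2674426

Sub-diagonal monotone paths from (0,0) to (14,14) biject with Dyck paths of semilength 14, giving C_14. So A = C_14 = 2674440.
By Knuth's characterisation, the stack-sortable permutations of length 4 are the 231-avoiders, numbering C_4. So B = C_4 = 14.
A − B = 2674440 − 14 = 2674426.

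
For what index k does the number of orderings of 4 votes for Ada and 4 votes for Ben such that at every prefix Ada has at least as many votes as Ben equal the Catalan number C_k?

Ballot sequences with n votes each where one side never trails are Dyck words, counted by C_n; here n = 4.

4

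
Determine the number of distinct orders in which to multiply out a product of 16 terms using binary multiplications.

9694845

Ways to associate a product of 16 factors correspond to binary trees on 16 leaves, so the count is C_15.
C_15 = C_14 · 2(2·14+1)/(14+2) = 2674440 · 58/16 = 9694845.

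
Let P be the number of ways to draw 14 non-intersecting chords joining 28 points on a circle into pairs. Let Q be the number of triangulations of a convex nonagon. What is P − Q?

2674011

Non-crossing perfect matchings of 2n points on a circle are counted by C_n; with 28 points, n = 14. So P = C_14 = 2674440.
The number of triangulations of a 9-gon is the Catalan number C_7 (index = sides − 2). So Q = C_7 = 429.
P − Q = 2674440 − 429 = 2674011.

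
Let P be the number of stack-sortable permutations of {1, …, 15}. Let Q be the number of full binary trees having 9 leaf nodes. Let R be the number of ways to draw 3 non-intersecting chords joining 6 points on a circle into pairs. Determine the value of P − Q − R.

Stack-sortable permutations are exactly the 231-avoiding ones, counted by C_n; here n = 15. So P = C_15 = 9694845.
Full binary trees with 9 leaves have 9−1 = 8 internal nodes, so there are C_8 of them. So Q = C_8 = 1430.
Non-crossing perfect matchings of 2n points on a circle are counted by C_n; with 6 points, n = 3. So R = C_3 = 5.
P − Q − R = 9694845 − 1430 − 5 = 9693410.

9693410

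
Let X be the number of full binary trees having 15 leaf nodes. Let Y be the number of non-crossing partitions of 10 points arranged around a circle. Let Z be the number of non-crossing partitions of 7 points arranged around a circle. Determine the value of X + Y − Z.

A full binary tree with L leaves has L−1 internal nodes and is counted by C_{L−1}; L = 15 gives C_14. So X = C_14 = 2674440.
The non-crossing partitions of [10] form a lattice of size C_10. So Y = C_10 = 16796.
Non-crossing partitions of an n-element set are counted by C_n; here n = 7. So Z = C_7 = 429.
X + Y − Z = 2674440 + 16796 − 429 = 2690807.

2690807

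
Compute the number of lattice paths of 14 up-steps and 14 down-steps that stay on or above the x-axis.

Dyck paths of semilength n (length 2n) are counted by C_n; here n = 14.
C_14 = 2674440.

2674440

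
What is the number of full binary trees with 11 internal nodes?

Full binary trees with n internal nodes are counted by C_n; here n = 11.
C_11 = C(22,11)/12 = 705432/12 = 58786.

58786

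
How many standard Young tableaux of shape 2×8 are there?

Standard Young tableaux of shape 2×n are counted by C_n; here n = 8.
C_8 = 1430.

1430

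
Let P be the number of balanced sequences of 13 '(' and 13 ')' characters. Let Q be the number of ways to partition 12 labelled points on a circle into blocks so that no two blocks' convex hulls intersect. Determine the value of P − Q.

Balanced strings of n pairs of brackets are counted by C_n; here n = 13. So P = C_13 = 742900.
Non-crossing partitions of an n-element set are counted by C_n; here n = 12. So Q = C_12 = 208012.
P − Q = 742900 − 208012 = 534888.

534888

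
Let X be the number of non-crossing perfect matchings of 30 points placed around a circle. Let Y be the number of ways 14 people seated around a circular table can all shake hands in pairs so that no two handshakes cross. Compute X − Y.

Pairing 30 circle points by 15 non-crossing chords gives C_15 matchings. So X = C_15 = 9694845.
With 14 = 2·7 people, non-crossing handshake pairings are non-crossing perfect matchings on a circle, counted by C_7. So Y = C_7 = 429.
X − Y = 9694845 − 429 = 9694416.

9694416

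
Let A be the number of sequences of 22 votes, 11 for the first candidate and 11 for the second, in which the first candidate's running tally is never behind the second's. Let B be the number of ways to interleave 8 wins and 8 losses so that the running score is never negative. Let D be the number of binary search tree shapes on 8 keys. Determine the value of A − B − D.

Reading a vote for the leader as '(' and for the other as ')' turns such a sequence into a balanced string of 11 pairs, so the count is C_11. So A = C_11 = 58786.
Ballot sequences with n votes each where one side never trails are Dyck words, counted by C_n; here n = 8. So B = C_8 = 1430.
There are C_n binary search tree shapes on n keys; with n = 8 that is C_8. So D = C_8 = 1430.
A − B − D = 58786 − 1430 − 1430 = 55926.

55926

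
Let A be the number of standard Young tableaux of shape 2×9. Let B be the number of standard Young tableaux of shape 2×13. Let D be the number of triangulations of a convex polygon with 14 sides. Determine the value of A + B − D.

539750

By the hook-length formula (or a Dyck-path bijection), SYT of shape 2×9 number C_9. So A = C_9 = 4862.
By the hook-length formula (or a Dyck-path bijection), SYT of shape 2×13 number C_13. So B = C_13 = 742900.
Triangulations of a convex m-gon are counted by C_{m−2}; with m = 14 this is C_12. So D = C_12 = 208012.
A + B − D = 4862 + 742900 − 208012 = 539750.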